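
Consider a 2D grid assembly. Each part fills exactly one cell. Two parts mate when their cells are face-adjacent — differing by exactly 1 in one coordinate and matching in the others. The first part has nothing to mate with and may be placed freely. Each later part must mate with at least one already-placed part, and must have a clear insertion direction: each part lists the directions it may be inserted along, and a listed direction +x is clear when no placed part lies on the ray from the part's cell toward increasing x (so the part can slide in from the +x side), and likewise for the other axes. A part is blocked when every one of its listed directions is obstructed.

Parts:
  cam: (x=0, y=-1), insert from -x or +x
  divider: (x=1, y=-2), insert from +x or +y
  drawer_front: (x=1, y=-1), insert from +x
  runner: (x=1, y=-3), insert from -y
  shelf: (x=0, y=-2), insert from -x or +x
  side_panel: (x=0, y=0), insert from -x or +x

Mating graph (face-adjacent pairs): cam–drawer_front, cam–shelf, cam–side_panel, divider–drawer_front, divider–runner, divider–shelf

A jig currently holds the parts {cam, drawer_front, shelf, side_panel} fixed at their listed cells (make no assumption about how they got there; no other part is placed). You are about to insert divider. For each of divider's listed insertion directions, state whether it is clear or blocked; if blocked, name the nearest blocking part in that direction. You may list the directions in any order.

+x: ray from divider(1, -2) has no placed part ⇒ clear
+y: nearest on ray is drawer_front@(1, -1) ⇒ blocked

+x: clear; +y: blocked by drawer_front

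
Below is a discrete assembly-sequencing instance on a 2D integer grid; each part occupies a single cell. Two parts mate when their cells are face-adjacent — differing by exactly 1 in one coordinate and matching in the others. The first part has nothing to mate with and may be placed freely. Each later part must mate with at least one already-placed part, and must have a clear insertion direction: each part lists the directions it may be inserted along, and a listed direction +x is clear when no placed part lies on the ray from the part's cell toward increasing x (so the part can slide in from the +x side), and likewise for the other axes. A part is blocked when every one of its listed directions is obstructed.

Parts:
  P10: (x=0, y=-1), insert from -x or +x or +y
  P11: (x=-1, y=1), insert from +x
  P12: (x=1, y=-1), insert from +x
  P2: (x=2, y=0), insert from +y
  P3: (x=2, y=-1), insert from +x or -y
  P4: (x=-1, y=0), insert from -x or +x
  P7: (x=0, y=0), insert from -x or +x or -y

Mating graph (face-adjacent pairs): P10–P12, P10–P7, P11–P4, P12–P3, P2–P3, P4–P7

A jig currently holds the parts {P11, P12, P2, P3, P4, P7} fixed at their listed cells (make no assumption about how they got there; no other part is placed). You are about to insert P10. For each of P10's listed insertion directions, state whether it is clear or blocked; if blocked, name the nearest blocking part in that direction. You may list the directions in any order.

-x: ray from P10(0, -1) has no placed part ⇒ clear
+x: nearest on ray is P12@(1, -1) ⇒ blocked
+y: nearest on ray is P7@(0, 0) ⇒ blocked

+x: blocked by P12; +y: blocked by P7; -x: clear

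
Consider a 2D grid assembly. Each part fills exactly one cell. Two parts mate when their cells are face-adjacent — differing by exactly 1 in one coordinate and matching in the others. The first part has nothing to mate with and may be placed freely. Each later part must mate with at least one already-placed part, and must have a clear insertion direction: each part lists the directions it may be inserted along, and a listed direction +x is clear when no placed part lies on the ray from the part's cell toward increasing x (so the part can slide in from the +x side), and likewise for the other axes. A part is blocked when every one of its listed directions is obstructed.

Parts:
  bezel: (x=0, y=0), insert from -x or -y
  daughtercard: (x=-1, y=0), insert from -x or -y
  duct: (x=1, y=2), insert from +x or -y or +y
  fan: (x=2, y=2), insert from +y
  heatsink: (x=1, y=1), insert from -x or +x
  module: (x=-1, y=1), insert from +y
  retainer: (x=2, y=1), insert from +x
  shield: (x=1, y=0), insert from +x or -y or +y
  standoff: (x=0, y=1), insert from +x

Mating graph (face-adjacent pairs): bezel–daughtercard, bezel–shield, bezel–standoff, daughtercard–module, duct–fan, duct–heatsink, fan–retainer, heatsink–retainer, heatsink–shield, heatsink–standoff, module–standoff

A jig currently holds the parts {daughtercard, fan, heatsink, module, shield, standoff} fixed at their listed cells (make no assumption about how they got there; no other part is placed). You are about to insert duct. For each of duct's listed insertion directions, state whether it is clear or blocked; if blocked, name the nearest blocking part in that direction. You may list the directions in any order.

+x: nearest on ray is fan@(2, 2) ⇒ blocked
-y: nearest on ray is heatsink@(1, 1) ⇒ blocked
+y: ray from duct(1, 2) has no placed part ⇒ clear

+x: blocked by fan; +y: clear; -y: blocked by heatsink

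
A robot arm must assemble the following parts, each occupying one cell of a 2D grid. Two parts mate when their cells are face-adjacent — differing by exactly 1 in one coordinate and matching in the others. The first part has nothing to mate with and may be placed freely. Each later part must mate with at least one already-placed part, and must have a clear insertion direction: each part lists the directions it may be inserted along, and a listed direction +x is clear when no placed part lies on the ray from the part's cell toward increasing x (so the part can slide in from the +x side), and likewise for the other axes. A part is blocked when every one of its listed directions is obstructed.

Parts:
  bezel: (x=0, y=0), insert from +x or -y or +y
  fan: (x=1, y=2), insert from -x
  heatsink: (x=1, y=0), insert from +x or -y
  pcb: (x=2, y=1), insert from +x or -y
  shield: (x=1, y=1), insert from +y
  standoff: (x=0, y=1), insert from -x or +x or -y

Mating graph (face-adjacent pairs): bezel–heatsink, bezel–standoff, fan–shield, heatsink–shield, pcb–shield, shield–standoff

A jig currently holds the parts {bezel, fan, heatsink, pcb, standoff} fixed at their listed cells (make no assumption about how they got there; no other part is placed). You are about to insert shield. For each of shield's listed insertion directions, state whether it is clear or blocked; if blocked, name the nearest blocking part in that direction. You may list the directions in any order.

+y: blocked by fan

+y: nearest on ray is fan@(1, 2) ⇒ blocked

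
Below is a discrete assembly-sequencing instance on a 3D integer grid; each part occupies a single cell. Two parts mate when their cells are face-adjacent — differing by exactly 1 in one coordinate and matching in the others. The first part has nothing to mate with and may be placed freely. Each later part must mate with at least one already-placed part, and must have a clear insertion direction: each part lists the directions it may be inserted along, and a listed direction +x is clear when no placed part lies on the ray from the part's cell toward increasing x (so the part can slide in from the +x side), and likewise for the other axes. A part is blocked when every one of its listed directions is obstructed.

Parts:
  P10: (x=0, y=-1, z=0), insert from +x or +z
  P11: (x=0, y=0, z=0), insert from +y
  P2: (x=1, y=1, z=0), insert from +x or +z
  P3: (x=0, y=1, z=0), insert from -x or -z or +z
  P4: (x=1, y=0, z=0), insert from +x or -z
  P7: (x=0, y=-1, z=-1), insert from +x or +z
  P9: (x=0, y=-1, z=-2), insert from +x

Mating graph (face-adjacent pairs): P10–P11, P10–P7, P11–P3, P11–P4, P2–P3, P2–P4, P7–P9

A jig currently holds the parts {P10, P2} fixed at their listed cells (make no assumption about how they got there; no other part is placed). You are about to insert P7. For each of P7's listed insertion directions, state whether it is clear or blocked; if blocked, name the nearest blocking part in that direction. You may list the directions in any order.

+x: clear; +z: blocked by P10

+x: ray from P7(0, -1, -1) has no placed part ⇒ clear
+z: nearest on ray is P10@(0, -1, 0) ⇒ blocked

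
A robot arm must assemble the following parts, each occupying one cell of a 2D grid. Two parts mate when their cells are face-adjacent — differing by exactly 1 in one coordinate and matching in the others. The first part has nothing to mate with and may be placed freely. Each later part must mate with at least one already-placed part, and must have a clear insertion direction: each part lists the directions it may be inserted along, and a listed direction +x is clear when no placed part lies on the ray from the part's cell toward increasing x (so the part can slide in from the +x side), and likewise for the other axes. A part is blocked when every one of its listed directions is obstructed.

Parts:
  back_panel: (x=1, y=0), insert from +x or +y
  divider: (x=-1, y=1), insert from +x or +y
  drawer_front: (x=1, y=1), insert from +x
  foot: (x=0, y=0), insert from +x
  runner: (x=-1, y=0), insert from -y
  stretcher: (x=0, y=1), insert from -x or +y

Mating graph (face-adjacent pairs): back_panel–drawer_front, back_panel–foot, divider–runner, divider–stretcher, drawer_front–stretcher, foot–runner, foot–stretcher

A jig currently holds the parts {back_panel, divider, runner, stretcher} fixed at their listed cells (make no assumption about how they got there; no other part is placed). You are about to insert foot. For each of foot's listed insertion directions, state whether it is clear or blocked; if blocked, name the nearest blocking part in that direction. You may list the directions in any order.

+x: blocked by back_panel

+x: nearest on ray is back_panel@(1, 0) ⇒ blocked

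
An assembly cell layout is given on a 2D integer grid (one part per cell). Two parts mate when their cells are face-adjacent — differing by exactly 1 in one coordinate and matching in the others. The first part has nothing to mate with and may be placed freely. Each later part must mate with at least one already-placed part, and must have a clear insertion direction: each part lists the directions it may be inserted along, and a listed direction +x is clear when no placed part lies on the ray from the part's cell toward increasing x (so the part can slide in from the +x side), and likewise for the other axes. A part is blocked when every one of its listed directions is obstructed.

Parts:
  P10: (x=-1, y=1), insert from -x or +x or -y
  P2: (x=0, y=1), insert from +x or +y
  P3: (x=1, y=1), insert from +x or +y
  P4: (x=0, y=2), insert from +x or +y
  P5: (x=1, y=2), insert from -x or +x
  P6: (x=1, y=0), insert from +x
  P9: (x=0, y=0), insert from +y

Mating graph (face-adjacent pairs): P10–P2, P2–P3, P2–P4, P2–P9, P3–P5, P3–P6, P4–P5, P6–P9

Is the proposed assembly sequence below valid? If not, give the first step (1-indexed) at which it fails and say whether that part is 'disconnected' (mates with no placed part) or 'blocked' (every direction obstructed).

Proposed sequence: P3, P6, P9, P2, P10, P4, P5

1. P3@(1, 1) [+x clear] — {P3}
2. P6@(1, 0) [+x clear] — {P3, P6}
3. P9@(0, 0) [+y clear] — {P3, P6, P9}
4. P2@(0, 1) [+y clear] — {P2, P3, P6, P9}
5. P10@(-1, 1) [-x clear] — {P10, P2, P3, P6, P9}
6. P4@(0, 2) [+x clear] — {P10, P2, P3, P4, P6, P9}
7. P5@(1, 2) [+x clear] — {P10, P2, P3, P4, P5, P6, P9}

Valid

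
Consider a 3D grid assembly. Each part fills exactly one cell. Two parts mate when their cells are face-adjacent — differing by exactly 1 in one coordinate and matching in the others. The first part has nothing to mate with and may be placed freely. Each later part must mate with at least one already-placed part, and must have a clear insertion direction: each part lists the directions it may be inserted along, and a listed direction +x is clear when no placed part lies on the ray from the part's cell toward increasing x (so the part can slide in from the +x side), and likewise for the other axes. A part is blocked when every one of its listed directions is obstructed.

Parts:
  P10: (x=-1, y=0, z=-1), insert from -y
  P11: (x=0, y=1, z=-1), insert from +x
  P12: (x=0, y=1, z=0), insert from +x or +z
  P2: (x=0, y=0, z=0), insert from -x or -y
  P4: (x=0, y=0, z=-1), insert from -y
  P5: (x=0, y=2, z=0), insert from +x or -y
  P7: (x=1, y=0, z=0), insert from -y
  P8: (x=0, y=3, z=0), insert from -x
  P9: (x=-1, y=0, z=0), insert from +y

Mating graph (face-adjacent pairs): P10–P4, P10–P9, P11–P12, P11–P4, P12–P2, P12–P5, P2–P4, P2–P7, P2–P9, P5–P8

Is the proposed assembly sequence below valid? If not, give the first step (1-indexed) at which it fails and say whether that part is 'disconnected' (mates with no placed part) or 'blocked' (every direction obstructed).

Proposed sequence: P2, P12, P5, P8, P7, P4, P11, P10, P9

Valid

1. P2@(0, 0, 0) [-x clear] — {P2}
2. P12@(0, 1, 0) [+x clear] — {P12, P2}
3. P5@(0, 2, 0) [+x clear] — {P12, P2, P5}
4. P8@(0, 3, 0) [-x clear] — {P12, P2, P5, P8}
5. P7@(1, 0, 0) [-y clear] — {P12, P2, P5, P7, P8}
6. P4@(0, 0, -1) [-y clear] — {P12, P2, P4, P5, P7, P8}
7. P11@(0, 1, -1) [+x clear] — {P11, P12, P2, P4, P5, P7, P8}
8. P10@(-1, 0, -1) [-y clear] — {P10, P11, P12, P2, P4, P5, P7, P8}
9. P9@(-1, 0, 0) [+y clear] — {P10, P11, P12, P2, P4, P5, P7, P8, P9}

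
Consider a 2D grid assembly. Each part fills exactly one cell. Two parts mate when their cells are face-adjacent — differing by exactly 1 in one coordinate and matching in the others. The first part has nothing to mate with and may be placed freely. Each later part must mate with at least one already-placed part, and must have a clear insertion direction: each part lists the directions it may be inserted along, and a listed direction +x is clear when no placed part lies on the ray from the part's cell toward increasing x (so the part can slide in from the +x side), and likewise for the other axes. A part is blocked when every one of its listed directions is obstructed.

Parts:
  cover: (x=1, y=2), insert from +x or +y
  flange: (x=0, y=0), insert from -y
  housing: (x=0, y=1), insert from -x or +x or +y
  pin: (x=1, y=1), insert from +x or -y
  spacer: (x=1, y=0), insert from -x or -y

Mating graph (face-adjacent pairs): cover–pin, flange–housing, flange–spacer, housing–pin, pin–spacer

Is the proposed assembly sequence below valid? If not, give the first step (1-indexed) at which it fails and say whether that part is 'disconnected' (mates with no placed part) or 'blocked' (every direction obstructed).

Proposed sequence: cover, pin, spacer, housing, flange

Valid

1. cover@(1, 2) [+x clear] — {cover}
2. pin@(1, 1) [+x clear] — {cover, pin}
3. spacer@(1, 0) [-x clear] — {cover, pin, spacer}
4. housing@(0, 1) [-x clear] — {cover, housing, pin, spacer}
5. flange@(0, 0) [-y clear] — {cover, flange, housing, pin, spacer}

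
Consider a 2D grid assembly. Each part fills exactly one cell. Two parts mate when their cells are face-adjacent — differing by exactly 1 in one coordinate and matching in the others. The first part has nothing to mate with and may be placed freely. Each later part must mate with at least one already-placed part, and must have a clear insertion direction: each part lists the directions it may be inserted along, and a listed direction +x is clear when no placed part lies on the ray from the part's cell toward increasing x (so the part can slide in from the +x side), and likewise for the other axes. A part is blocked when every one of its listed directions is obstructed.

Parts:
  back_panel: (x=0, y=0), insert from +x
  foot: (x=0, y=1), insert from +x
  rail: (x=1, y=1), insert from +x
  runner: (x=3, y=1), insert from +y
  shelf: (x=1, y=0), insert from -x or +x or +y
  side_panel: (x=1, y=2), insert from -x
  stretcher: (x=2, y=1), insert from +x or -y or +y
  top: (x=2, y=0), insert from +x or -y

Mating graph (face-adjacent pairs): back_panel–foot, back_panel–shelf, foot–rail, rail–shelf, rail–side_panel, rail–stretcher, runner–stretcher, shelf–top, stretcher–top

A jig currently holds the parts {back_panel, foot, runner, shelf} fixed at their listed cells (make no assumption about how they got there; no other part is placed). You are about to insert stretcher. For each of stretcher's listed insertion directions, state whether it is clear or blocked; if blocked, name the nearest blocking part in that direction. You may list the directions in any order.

+x: nearest on ray is runner@(3, 1) ⇒ blocked
-y: ray from stretcher(2, 1) has no placed part ⇒ clear
+y: ray from stretcher(2, 1) has no placed part ⇒ clear

+x: blocked by runner; +y: clear; -y: clear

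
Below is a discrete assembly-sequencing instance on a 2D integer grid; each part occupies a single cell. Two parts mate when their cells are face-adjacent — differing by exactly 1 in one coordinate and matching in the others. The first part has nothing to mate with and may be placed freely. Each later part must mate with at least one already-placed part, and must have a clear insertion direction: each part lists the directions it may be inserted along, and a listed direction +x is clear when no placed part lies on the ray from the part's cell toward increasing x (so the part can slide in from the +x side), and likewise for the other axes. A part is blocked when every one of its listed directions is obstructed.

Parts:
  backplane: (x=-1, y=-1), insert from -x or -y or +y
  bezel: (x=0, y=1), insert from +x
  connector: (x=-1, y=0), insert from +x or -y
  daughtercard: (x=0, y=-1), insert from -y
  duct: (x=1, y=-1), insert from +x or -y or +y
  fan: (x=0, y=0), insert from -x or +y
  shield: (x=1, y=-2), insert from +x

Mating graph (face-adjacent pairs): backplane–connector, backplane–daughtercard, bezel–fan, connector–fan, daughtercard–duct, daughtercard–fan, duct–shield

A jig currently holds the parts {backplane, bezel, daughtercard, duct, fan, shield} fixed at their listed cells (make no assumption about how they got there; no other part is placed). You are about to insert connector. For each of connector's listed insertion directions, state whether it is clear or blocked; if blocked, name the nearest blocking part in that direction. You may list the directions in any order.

+x: nearest on ray is fan@(0, 0) ⇒ blocked
-y: nearest on ray is backplane@(-1, -1) ⇒ blocked

+x: blocked by fan; -y: blocked by backplane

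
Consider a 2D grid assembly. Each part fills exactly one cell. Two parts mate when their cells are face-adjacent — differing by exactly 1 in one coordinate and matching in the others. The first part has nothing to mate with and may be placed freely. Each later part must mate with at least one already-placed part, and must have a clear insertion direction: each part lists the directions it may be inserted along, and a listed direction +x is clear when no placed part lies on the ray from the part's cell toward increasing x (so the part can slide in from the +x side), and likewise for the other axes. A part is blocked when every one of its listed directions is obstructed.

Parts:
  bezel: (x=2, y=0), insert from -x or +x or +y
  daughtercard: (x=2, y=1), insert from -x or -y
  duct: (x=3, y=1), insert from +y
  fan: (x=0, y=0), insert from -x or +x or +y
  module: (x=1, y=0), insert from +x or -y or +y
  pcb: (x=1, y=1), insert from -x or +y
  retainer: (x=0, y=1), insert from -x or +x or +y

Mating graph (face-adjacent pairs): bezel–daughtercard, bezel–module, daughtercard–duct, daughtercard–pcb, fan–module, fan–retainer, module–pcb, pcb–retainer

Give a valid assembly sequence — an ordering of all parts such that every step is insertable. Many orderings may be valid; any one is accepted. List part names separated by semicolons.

1. fan@(0, 0) [-x clear] — {fan}
2. module@(1, 0) [+x clear] — {fan, module}
3. bezel@(2, 0) [+x clear] — {bezel, fan, module}
4. daughtercard@(2, 1) [-x clear] — {bezel, daughtercard, fan, module}
5. duct@(3, 1) [+y clear] — {bezel, daughtercard, duct, fan, module}
6. retainer@(0, 1) [-x clear] — {bezel, daughtercard, duct, fan, module, retainer}
7. pcb@(1, 1) [+y clear] — {bezel, daughtercard, duct, fan, module, pcb, retainer}

fan; module; bezel; daughtercard; duct; retainer; pcb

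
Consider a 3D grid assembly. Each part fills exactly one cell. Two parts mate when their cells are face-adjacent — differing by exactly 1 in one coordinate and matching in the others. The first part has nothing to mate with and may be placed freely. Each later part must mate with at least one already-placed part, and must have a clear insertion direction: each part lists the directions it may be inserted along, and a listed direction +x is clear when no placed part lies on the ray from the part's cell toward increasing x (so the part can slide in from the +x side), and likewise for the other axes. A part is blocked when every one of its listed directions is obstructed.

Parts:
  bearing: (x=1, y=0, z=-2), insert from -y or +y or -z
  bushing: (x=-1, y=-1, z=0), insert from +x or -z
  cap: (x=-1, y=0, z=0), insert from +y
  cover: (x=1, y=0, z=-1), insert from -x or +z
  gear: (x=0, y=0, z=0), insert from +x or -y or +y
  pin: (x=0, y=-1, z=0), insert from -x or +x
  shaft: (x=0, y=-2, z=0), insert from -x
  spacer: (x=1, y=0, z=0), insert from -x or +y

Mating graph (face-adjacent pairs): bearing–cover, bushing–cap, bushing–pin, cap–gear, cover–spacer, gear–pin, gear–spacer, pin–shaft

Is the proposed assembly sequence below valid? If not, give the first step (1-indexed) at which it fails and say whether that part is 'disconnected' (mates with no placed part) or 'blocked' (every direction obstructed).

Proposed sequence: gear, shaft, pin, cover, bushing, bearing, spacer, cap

1. gear@(0, 0, 0) [+x clear] — {gear}
2. shaft@(0, -2, 0) — no placed neighbour ⇒ disconnected

Invalid at step 2 (disconnected)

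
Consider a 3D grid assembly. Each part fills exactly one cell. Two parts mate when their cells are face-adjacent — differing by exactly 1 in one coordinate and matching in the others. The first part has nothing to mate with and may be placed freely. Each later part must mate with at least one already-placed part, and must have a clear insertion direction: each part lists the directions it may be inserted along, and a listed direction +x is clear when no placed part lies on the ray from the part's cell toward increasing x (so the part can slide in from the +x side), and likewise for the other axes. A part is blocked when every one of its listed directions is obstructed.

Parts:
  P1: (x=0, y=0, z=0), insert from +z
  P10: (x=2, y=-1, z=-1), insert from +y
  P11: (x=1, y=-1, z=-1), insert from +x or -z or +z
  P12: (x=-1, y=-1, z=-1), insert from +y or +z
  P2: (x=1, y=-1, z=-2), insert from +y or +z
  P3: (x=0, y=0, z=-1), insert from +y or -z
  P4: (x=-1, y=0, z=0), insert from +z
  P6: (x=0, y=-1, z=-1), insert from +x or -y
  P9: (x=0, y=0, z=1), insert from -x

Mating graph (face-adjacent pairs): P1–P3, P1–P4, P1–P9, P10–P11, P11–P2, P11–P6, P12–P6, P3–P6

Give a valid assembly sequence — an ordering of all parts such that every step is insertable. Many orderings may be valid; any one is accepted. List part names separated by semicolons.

1. P12@(-1, -1, -1) [+y clear] — {P12}
2. P6@(0, -1, -1) [+x clear] — {P12, P6}
3. P3@(0, 0, -1) [+y clear] — {P12, P3, P6}
4. P1@(0, 0, 0) [+z clear] — {P1, P12, P3, P6}
5. P9@(0, 0, 1) [-x clear] — {P1, P12, P3, P6, P9}
6. P11@(1, -1, -1) [+x clear] — {P1, P11, P12, P3, P6, P9}
7. P2@(1, -1, -2) [+y clear] — {P1, P11, P12, P2, P3, P6, P9}
8. P10@(2, -1, -1) [+y clear] — {P1, P10, P11, P12, P2, P3, P6, P9}
9. P4@(-1, 0, 0) [+z clear] — {P1, P10, P11, P12, P2, P3, P4, P6, P9}

P12; P6; P3; P1; P9; P11; P2; P10; P4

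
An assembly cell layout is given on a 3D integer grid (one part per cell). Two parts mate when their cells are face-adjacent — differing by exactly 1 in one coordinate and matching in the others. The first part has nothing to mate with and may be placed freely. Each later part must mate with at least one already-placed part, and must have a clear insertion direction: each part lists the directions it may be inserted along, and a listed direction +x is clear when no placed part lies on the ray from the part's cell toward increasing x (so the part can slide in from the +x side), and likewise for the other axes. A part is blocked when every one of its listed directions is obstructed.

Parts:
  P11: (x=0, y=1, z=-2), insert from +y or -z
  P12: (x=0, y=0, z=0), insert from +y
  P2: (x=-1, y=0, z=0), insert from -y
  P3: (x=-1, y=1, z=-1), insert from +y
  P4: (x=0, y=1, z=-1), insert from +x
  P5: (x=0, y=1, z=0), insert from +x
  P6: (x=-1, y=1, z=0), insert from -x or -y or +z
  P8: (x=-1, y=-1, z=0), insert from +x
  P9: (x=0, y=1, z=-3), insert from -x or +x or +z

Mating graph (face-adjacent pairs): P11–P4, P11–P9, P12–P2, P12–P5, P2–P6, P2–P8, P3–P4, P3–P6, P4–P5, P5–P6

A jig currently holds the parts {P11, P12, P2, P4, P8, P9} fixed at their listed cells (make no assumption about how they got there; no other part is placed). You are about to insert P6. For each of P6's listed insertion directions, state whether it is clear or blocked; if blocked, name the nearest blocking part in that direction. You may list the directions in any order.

-x: ray from P6(-1, 1, 0) has no placed part ⇒ clear
-y: nearest on ray is P2@(-1, 0, 0) ⇒ blocked
+z: ray from P6(-1, 1, 0) has no placed part ⇒ clear

+z: clear; -x: clear; -y: blocked by P2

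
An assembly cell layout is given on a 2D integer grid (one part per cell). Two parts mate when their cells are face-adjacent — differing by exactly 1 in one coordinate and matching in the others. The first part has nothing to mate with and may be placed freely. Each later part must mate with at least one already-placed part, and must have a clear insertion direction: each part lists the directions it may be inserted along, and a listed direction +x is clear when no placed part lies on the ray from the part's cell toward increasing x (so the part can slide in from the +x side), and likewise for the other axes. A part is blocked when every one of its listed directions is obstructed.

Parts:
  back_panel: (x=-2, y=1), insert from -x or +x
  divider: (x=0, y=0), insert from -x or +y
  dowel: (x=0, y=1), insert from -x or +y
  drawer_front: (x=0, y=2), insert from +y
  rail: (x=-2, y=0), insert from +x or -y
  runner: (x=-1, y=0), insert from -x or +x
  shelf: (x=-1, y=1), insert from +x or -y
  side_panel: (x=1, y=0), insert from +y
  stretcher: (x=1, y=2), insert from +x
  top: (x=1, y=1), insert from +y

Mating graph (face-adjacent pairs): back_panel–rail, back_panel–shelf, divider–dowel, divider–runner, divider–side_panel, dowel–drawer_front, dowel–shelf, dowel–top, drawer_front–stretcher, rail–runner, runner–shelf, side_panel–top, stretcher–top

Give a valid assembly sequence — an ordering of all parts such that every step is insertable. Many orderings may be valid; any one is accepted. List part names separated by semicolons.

1. runner@(-1, 0) [-x clear] — {runner}
2. shelf@(-1, 1) [+x clear] — {runner, shelf}
3. back_panel@(-2, 1) [-x clear] — {back_panel, runner, shelf}
4. divider@(0, 0) [+y clear] — {back_panel, divider, runner, shelf}
5. side_panel@(1, 0) [+y clear] — {back_panel, divider, runner, shelf, side_panel}
6. top@(1, 1) [+y clear] — {back_panel, divider, runner, shelf, side_panel, top}
7. dowel@(0, 1) [+y clear] — {back_panel, divider, dowel, runner, shelf, side_panel, top}
8. drawer_front@(0, 2) [+y clear] — {back_panel, divider, dowel, drawer_front, runner, shelf, side_panel, top}
9. stretcher@(1, 2) [+x clear] — {back_panel, divider, dowel, drawer_front, runner, shelf, side_panel, stretcher, top}
10. rail@(-2, 0) [-y clear] — {back_panel, divider, dowel, drawer_front, rail, runner, shelf, side_panel, stretcher, top}

runner; shelf; back_panel; divider; side_panel; top; dowel; drawer_front; stretcher; rail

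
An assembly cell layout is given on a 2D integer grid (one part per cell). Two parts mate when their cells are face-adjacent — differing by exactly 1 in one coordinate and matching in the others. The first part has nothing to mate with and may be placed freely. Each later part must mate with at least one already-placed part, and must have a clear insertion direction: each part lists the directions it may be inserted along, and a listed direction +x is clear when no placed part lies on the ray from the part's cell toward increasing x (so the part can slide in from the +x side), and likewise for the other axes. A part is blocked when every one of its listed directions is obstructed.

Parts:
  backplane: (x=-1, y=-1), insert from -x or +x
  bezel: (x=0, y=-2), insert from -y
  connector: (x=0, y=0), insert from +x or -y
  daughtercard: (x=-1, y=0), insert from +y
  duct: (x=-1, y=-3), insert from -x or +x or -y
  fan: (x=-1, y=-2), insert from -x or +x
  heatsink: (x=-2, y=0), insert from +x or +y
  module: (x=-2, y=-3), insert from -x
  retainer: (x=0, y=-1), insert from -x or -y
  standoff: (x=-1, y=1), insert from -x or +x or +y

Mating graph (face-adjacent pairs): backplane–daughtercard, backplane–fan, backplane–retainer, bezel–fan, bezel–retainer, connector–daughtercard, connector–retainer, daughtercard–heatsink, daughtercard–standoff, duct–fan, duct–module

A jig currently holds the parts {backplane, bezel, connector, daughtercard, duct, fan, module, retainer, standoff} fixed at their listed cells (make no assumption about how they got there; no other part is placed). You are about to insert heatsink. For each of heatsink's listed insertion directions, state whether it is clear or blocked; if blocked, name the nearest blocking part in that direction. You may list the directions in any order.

+x: nearest on ray is daughtercard@(-1, 0) ⇒ blocked
+y: ray from heatsink(-2, 0) has no placed part ⇒ clear

+x: blocked by daughtercard; +y: clear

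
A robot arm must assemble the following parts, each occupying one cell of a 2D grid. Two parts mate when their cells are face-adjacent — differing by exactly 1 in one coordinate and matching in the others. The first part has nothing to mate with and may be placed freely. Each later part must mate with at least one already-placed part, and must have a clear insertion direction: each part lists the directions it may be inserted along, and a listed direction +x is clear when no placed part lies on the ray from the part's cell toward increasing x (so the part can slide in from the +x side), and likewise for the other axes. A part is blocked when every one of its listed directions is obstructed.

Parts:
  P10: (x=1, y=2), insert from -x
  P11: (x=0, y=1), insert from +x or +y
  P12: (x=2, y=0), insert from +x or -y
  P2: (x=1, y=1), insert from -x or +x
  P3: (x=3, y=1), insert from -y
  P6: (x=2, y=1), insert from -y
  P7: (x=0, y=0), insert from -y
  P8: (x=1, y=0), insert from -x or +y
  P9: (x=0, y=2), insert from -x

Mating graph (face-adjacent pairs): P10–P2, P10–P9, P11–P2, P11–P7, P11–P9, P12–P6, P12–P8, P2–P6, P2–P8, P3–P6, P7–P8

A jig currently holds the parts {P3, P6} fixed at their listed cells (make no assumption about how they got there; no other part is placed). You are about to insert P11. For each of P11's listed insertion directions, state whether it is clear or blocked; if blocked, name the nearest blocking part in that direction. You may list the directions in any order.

+x: nearest on ray is P6@(2, 1) ⇒ blocked
+y: ray from P11(0, 1) has no placed part ⇒ clear

+x: blocked by P6; +y: clear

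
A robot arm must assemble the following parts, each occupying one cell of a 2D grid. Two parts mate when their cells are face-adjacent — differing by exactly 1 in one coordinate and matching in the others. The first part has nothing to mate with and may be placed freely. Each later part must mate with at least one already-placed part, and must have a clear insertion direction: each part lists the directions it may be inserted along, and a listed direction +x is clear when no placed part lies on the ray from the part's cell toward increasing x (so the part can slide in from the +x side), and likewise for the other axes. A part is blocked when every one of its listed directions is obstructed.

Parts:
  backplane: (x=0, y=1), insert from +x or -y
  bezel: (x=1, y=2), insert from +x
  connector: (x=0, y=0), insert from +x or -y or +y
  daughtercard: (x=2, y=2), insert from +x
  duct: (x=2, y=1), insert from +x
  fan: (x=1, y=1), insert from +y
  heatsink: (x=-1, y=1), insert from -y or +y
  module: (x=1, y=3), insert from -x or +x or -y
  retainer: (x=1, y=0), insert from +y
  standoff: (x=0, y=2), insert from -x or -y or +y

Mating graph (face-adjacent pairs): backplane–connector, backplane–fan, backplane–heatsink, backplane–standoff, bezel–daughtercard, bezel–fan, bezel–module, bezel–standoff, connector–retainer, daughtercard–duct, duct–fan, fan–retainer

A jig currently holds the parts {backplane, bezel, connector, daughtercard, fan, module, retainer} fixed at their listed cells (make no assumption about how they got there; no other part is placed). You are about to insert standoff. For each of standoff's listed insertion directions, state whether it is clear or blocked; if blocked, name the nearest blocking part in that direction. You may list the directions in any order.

-x: ray from standoff(0, 2) has no placed part ⇒ clear
-y: nearest on ray is backplane@(0, 1) ⇒ blocked
+y: ray from standoff(0, 2) has no placed part ⇒ clear

+y: clear; -x: clear; -y: blocked by backplane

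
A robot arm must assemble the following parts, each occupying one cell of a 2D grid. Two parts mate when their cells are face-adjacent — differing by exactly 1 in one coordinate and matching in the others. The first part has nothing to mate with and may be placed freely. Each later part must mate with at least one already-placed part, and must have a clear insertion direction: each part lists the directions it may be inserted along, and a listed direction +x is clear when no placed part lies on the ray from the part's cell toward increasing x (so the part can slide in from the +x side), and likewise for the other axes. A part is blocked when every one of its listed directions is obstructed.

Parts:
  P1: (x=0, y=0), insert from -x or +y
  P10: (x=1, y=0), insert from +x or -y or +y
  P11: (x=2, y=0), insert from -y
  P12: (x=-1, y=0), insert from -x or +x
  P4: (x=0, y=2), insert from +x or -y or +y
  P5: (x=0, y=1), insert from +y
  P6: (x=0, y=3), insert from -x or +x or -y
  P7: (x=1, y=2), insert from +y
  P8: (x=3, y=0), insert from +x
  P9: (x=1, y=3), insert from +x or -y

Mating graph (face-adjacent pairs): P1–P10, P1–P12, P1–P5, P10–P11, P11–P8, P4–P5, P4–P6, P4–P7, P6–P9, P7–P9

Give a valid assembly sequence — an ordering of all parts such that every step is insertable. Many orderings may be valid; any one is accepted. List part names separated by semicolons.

P1; P10; P12; P11; P8; P5; P4; P7; P9; P6

1. P1@(0, 0) [-x clear] — {P1}
2. P10@(1, 0) [+x clear] — {P1, P10}
3. P12@(-1, 0) [-x clear] — {P1, P10, P12}
4. P11@(2, 0) [-y clear] — {P1, P10, P11, P12}
5. P8@(3, 0) [+x clear] — {P1, P10, P11, P12, P8}
6. P5@(0, 1) [+y clear] — {P1, P10, P11, P12, P5, P8}
7. P4@(0, 2) [+x clear] — {P1, P10, P11, P12, P4, P5, P8}
8. P7@(1, 2) [+y clear] — {P1, P10, P11, P12, P4, P5, P7, P8}
9. P9@(1, 3) [+x clear] — {P1, P10, P11, P12, P4, P5, P7, P8, P9}
10. P6@(0, 3) [-x clear] — {P1, P10, P11, P12, P4, P5, P6, P7, P8, P9}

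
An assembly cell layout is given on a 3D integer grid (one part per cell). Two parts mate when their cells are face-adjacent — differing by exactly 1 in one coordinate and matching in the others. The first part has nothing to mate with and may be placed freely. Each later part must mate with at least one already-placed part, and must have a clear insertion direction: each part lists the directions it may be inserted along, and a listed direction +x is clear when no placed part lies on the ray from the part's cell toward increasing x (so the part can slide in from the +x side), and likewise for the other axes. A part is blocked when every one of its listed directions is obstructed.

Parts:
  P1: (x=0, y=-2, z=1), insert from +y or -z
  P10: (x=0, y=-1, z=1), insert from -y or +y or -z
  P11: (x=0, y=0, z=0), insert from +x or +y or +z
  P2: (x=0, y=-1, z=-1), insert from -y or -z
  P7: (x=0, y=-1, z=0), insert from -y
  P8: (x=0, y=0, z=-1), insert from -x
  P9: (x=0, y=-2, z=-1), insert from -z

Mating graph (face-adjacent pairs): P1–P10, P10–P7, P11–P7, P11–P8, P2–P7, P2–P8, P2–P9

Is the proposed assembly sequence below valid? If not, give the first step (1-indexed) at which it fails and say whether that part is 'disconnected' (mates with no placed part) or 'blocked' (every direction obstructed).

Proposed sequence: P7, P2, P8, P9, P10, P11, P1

1. P7@(0, -1, 0) [-y clear] — {P7}
2. P2@(0, -1, -1) [-y clear] — {P2, P7}
3. P8@(0, 0, -1) [-x clear] — {P2, P7, P8}
4. P9@(0, -2, -1) [-z clear] — {P2, P7, P8, P9}
5. P10@(0, -1, 1) [-y clear] — {P10, P2, P7, P8, P9}
6. P11@(0, 0, 0) [+x clear] — {P10, P11, P2, P7, P8, P9}
7. P1@(0, -2, 1) — +y/-z all obstructed ⇒ blocked

Invalid at step 7 (blocked)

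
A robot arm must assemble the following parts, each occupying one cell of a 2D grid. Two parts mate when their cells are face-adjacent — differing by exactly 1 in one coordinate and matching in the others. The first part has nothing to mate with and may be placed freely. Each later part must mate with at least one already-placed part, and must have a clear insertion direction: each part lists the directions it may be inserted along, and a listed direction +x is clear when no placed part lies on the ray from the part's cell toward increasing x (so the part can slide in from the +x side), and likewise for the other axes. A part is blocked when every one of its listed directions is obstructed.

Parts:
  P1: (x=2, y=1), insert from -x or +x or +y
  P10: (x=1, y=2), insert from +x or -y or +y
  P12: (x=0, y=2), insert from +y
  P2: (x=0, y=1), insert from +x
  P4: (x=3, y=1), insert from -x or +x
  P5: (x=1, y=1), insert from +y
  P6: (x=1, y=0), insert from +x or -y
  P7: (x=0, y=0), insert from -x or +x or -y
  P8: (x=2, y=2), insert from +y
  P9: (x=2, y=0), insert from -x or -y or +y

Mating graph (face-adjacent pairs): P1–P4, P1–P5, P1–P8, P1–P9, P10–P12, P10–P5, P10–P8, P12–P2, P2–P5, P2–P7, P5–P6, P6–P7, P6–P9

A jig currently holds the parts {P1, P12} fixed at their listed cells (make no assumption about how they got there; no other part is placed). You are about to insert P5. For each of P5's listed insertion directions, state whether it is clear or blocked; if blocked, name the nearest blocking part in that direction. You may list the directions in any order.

+y: ray from P5(1, 1) has no placed part ⇒ clear

+y: clear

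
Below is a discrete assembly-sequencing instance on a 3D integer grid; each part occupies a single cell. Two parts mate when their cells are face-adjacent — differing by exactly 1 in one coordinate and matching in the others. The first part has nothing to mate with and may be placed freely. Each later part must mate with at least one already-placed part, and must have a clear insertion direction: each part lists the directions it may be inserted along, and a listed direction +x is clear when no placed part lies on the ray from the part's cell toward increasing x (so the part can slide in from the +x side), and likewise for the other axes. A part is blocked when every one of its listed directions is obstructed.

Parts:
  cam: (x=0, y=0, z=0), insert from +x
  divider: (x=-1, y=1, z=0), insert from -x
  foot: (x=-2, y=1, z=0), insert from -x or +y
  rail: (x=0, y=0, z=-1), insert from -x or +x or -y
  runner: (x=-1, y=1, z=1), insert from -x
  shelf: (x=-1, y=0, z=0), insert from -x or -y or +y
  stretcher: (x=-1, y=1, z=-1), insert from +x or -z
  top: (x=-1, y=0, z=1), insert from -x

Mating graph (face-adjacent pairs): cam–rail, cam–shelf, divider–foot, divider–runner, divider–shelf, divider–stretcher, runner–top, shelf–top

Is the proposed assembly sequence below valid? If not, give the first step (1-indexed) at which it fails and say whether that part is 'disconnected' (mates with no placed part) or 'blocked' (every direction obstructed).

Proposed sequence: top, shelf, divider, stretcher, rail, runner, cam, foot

1. top@(-1, 0, 1) [-x clear] — {top}
2. shelf@(-1, 0, 0) [-x clear] — {shelf, top}
3. divider@(-1, 1, 0) [-x clear] — {divider, shelf, top}
4. stretcher@(-1, 1, -1) [+x clear] — {divider, shelf, stretcher, top}
5. rail@(0, 0, -1) — no placed neighbour ⇒ disconnected

Invalid at step 5 (disconnected)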